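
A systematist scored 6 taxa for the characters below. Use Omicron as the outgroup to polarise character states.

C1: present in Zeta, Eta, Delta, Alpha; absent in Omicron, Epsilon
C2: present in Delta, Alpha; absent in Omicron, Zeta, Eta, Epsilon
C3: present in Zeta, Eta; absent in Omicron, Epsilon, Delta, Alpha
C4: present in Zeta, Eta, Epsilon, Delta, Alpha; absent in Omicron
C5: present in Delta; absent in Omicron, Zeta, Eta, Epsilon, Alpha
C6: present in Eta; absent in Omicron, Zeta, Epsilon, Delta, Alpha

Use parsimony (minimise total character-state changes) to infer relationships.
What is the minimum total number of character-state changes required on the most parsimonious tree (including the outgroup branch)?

The outgroup has state 'absent' for every character, so 'present' is the derived state throughout.
C1 (derived state 'present') is shared by Alpha, Delta, Eta, and Zeta — a synapomorphy uniting that clade.
C2 (derived state 'present') is shared by Alpha and Delta — a synapomorphy uniting that clade.
Only Eta and Zeta show the derived state 'present' for C3, supporting them as a clade.
C4 (derived state 'present') is shared by all ingroup taxa — unites the whole ingroup.
C5: derived state 'present' in Delta only — an autapomorphy, so it tells us nothing about relationships among taxa.
C6: derived state 'present' in Eta only — an autapomorphy, so it tells us nothing about relationships among taxa.
Most parsimonious ingroup topology: (((Zeta,Eta),(Delta,Alpha)),Epsilon).
Changes per character on this tree: C1: 1; C2: 1; C3: 1; C4: 1; C5: 1; C6: 1.
Total = 6.

6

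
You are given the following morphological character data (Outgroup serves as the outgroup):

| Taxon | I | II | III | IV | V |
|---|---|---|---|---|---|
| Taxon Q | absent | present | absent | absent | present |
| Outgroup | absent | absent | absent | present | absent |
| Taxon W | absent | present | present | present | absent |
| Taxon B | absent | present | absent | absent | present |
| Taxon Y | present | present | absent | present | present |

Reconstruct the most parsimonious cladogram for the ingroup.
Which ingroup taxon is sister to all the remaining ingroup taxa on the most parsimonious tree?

Character polarity is set by the outgroup: the derived state is whichever differs from the outgroup's state, so for IV the derived state is 'absent', and for the remaining characters it is 'present'.
I (derived state 'present') is unique to Taxon Y (autapomorphy; uninformative for grouping).
II (derived state 'present') is shared by all ingroup taxa — unites the whole ingroup.
III: derived state 'present' in Taxon W only — an autapomorphy, so it tells us nothing about relationships among taxa.
Only Taxon B and Taxon Q show the derived state 'absent' for IV, supporting them as a clade.
V (derived state 'present') is shared by Taxon B, Taxon Q, and Taxon Y — a synapomorphy uniting that clade.
Most parsimonious ingroup topology: (Taxon W,((Taxon B,Taxon Q),Taxon Y)).
Taxon W is sister to the clade containing all other ingroup taxa, so it is the earliest-diverging (most basal) ingroup lineage.

Taxon W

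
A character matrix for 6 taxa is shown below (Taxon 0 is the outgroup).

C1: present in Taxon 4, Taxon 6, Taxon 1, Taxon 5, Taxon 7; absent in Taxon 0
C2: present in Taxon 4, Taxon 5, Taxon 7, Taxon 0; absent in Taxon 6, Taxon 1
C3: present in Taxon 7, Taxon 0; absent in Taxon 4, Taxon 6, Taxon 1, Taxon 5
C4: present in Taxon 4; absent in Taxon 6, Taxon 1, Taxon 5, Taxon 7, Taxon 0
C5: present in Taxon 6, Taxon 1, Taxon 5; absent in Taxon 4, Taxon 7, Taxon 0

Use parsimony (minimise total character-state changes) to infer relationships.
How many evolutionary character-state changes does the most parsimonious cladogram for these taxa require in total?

5

Character polarity is set by the outgroup: the derived state is whichever differs from the outgroup's state, so for C2, C3 the derived state is 'absent', and for the remaining characters it is 'present'.
All ingroup taxa share the derived state 'present' for C1; it defines the ingroup but does not resolve relationships within it.
Only Taxon 1 and Taxon 6 show the derived state 'absent' for C2, supporting them as a clade.
C3 (derived state 'absent') is shared by Taxon 1, Taxon 4, Taxon 5, and Taxon 6 — a synapomorphy uniting that clade.
C4: derived state 'present' in Taxon 4 only — an autapomorphy, so it tells us nothing about relationships among taxa.
Only Taxon 1, Taxon 5, and Taxon 6 show the derived state 'present' for C5, supporting them as a clade.
Most parsimonious ingroup topology: (((Taxon 5,(Taxon 6,Taxon 1)),Taxon 4),Taxon 7).
Changes per character on this tree: C1: 1; C2: 1; C3: 1; C4: 1; C5: 1.
Total = 5.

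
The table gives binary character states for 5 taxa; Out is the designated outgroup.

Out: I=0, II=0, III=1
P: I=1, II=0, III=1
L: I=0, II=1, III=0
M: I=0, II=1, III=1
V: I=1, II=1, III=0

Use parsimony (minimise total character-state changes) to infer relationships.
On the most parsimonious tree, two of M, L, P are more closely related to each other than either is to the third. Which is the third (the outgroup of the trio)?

Character polarity is set by the outgroup: the derived state is whichever differs from the outgroup's state, so for III the derived state is '0', and for the remaining characters it is '1'.
I groups P and V, which is incompatible with the clades supported by the remaining characters; treating it as convergent (homoplasy) costs fewer steps than any alternative tree.
Only L, M, and V show the derived state '1' for II, supporting them as a clade.
III: derived state '0' in L and V only — synapomorphy for {L, V}.
Most parsimonious ingroup topology: (P,((L,V),M)).
M and L share a more recent common ancestor with each other than either does with P, so P is the least closely related of the three.

P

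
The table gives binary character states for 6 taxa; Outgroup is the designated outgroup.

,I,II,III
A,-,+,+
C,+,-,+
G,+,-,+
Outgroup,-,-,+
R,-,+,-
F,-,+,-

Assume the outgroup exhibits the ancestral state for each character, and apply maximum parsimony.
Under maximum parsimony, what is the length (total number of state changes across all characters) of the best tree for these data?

3

Character polarity is set by the outgroup: the derived state is whichever differs from the outgroup's state, so for III the derived state is '-', and for the remaining characters it is '+'.
Only C and G show the derived state '+' for I, supporting them as a clade.
II (derived state '+') is shared by A, F, and R — a synapomorphy uniting that clade.
III: derived state '-' in F and R only — synapomorphy for {F, R}.
Most parsimonious ingroup topology: (((F,R),A),(C,G)).
Changes per character on this tree: I: 1; II: 1; III: 1.
Total = 3.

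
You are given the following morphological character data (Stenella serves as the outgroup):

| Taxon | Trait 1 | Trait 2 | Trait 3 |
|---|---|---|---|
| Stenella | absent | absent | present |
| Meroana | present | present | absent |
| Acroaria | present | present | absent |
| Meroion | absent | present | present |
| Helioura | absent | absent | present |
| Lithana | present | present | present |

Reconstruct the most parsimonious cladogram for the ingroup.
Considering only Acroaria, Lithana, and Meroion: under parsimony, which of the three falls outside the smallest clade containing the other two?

Character polarity is set by the outgroup: the derived state is whichever differs from the outgroup's state, so for Trait 3 the derived state is 'absent', and for the remaining characters it is 'present'.
Trait 1: derived state 'present' in Acroaria, Lithana, and Meroana only — synapomorphy for {Acroaria, Lithana, Meroana}.
Trait 2: derived state 'present' in Acroaria, Lithana, Meroana, and Meroion only — synapomorphy for {Acroaria, Lithana, Meroana, Meroion}.
Trait 3: derived state 'absent' in Acroaria and Meroana only — synapomorphy for {Acroaria, Meroana}.
Most parsimonious ingroup topology: ((((Meroana,Acroaria),Lithana),Meroion),Helioura).
Lithana and Acroaria share a more recent common ancestor with each other than either does with Meroion, so Meroion is the least closely related of the three.

Meroion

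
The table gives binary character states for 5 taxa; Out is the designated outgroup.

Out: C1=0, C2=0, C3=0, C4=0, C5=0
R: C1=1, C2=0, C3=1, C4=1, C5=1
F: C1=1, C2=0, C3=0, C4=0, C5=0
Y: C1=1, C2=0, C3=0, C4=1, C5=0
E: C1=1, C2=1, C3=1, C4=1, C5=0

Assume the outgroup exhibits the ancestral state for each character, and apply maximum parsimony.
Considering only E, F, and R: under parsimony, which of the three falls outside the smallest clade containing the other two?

F

The outgroup has state '0' for every character, so '1' is the derived state throughout.
All ingroup taxa share the derived state '1' for C1; it defines the ingroup but does not resolve relationships within it.
C2 (derived state '1') is unique to E (autapomorphy; uninformative for grouping).
C3 (derived state '1') is shared by E and R — a synapomorphy uniting that clade.
Only E, R, and Y show the derived state '1' for C4, supporting them as a clade.
C5: derived state '1' in R only — an autapomorphy, so it tells us nothing about relationships among taxa.
Most parsimonious ingroup topology: (((R,E),Y),F).
R and E share a more recent common ancestor with each other than either does with F, so F is the least closely related of the three.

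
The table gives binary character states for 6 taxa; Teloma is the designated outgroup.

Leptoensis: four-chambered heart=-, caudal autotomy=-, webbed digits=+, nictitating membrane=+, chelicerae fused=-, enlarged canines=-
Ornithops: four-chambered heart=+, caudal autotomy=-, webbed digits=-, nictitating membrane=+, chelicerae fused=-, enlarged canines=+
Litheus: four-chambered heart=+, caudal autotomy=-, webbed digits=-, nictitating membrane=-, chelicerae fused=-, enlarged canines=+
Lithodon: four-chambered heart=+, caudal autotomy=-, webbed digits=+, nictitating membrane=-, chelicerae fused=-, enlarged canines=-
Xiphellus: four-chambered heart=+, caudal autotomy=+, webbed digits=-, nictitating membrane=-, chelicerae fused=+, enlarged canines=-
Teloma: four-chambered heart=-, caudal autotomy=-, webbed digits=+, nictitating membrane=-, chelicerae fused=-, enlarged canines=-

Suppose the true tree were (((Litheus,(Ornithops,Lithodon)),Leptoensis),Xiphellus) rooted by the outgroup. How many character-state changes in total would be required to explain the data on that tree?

Map each character onto (((Litheus,(Ornithops,Lithodon)),Leptoensis),Xiphellus) (rooted by Teloma) and count the minimum state changes it requires (Fitch parsimony):
four-chambered heart: 2; caudal autotomy: 1; webbed digits: 3; nictitating membrane: 2; chelicerae fused: 1; enlarged canines: 2.
Total tree length = 11.

11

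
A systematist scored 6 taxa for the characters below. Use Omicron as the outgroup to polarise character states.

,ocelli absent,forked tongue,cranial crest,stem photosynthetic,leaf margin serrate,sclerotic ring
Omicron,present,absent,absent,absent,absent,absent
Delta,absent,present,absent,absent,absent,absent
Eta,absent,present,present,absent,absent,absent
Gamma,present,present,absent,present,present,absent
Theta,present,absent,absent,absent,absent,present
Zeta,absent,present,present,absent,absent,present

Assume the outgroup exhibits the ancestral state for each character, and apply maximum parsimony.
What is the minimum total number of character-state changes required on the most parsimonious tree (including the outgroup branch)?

Character polarity is set by the outgroup: the derived state is whichever differs from the outgroup's state, so for ocelli absent the derived state is 'absent', and for the remaining characters it is 'present'.
ocelli absent (derived state 'absent') is shared by Delta, Eta, and Zeta — a synapomorphy uniting that clade.
Only Delta, Eta, Gamma, and Zeta show the derived state 'present' for forked tongue, supporting them as a clade.
cranial crest: derived state 'present' in Eta and Zeta only — synapomorphy for {Eta, Zeta}.
stem photosynthetic (derived state 'present') is unique to Gamma (autapomorphy; uninformative for grouping).
leaf margin serrate (derived state 'present') is unique to Gamma (autapomorphy; uninformative for grouping).
sclerotic ring (state 'present') occurs in Theta and Zeta but conflicts with the nesting implied by the other characters — most parsimoniously interpreted as homoplasy.
Most parsimonious ingroup topology: (((Delta,(Eta,Zeta)),Gamma),Theta).
Changes per character on this tree: ocelli absent: 1; forked tongue: 1; cranial crest: 1; stem photosynthetic: 1; leaf margin serrate: 1; sclerotic ring: 2.
Total = 7.

7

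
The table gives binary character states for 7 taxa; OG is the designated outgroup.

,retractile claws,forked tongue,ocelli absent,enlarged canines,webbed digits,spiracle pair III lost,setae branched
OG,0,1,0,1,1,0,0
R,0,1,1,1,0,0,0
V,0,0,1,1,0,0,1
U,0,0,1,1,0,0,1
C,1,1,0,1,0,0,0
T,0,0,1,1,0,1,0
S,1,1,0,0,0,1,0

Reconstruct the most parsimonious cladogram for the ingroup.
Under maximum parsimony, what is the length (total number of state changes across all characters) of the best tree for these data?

8

Character polarity is set by the outgroup: the derived state is whichever differs from the outgroup's state, so for forked tongue, enlarged canines, webbed digits the derived state is '0', and for the remaining characters it is '1'.
retractile claws: derived state '1' in C and S only — synapomorphy for {C, S}.
forked tongue: derived state '0' in T, U, and V only — synapomorphy for {T, U, V}.
ocelli absent (derived state '1') is shared by R, T, U, and V — a synapomorphy uniting that clade.
enlarged canines (derived state '0') is unique to S (autapomorphy; uninformative for grouping).
All ingroup taxa share the derived state '0' for webbed digits; it defines the ingroup but does not resolve relationships within it.
spiracle pair III lost (state '1') occurs in S and T but conflicts with the nesting implied by the other characters — most parsimoniously interpreted as homoplasy.
setae branched (derived state '1') is shared by U and V — a synapomorphy uniting that clade.
Most parsimonious ingroup topology: ((R,((V,U),T)),(C,S)).
Changes per character on this tree: retractile claws: 1; forked tongue: 1; ocelli absent: 1; enlarged canines: 1; webbed digits: 1; spiracle pair III lost: 2; setae branched: 1.
Total = 8.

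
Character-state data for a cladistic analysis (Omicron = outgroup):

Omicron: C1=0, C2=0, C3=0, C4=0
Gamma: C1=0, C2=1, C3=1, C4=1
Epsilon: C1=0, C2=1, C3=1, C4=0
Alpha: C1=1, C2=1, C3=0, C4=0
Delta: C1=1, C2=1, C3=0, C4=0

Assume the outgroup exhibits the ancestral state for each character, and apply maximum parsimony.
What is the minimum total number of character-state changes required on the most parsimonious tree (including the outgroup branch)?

The outgroup has state '0' for every character, so '1' is the derived state throughout.
C1 (derived state '1') is shared by Alpha and Delta — a synapomorphy uniting that clade.
C2 (derived state '1') is shared by all ingroup taxa — unites the whole ingroup.
C3 (derived state '1') is shared by Epsilon and Gamma — a synapomorphy uniting that clade.
C4 (derived state '1') is unique to Gamma (autapomorphy; uninformative for grouping).
Most parsimonious ingroup topology: ((Gamma,Epsilon),(Alpha,Delta)).
Changes per character on this tree: C1: 1; C2: 1; C3: 1; C4: 1.
Total = 4.

4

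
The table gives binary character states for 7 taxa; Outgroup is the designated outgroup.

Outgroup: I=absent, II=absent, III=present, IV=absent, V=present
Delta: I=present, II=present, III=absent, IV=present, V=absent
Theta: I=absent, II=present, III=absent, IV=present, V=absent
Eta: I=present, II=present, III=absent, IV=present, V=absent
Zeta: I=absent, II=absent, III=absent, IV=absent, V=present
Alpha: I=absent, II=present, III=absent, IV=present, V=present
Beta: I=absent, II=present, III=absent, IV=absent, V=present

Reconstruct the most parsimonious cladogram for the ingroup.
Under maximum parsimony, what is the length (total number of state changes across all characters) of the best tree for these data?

5

Character polarity is set by the outgroup: the derived state is whichever differs from the outgroup's state, so for III, V the derived state is 'absent', and for the remaining characters it is 'present'.
Only Delta and Eta show the derived state 'present' for I, supporting them as a clade.
Only Alpha, Beta, Delta, Eta, and Theta show the derived state 'present' for II, supporting them as a clade.
All ingroup taxa share the derived state 'absent' for III; it defines the ingroup but does not resolve relationships within it.
IV (derived state 'present') is shared by Alpha, Delta, Eta, and Theta — a synapomorphy uniting that clade.
V: derived state 'absent' in Delta, Eta, and Theta only — synapomorphy for {Delta, Eta, Theta}.
Most parsimonious ingroup topology: (((((Delta,Eta),Theta),Alpha),Beta),Zeta).
Changes per character on this tree: I: 1; II: 1; III: 1; IV: 1; V: 1.
Total = 5.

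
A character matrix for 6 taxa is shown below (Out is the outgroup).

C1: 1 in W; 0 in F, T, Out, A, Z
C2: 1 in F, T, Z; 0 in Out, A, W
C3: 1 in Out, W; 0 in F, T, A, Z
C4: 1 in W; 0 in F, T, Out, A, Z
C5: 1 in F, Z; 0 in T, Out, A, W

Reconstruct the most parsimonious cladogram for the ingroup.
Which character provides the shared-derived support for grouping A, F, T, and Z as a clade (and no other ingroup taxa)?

C3

Character polarity is set by the outgroup: the derived state is whichever differs from the outgroup's state, so for C3 the derived state is '0', and for the remaining characters it is '1'.
C1 (derived state '1') is unique to W (autapomorphy; uninformative for grouping).
C2 (derived state '1') is shared by F, T, and Z — a synapomorphy uniting that clade.
Only A, F, T, and Z show the derived state '0' for C3, supporting them as a clade.
C4: derived state '1' in W only — an autapomorphy, so it tells us nothing about relationships among taxa.
C5: derived state '1' in F and Z only — synapomorphy for {F, Z}.
Most parsimonious ingroup topology: (W,(((Z,F),T),A)).
The clade {A, F, T, Z} is supported by C3: its derived state '0' occurs in exactly those taxa and in no other taxon (including the outgroup).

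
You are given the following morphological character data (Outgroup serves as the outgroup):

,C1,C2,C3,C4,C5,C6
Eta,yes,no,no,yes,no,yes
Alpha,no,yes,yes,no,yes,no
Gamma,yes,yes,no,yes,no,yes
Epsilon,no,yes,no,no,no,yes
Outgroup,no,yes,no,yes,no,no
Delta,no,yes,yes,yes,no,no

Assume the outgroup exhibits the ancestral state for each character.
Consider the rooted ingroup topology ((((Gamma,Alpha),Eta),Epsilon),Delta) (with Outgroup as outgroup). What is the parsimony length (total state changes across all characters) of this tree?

10

Map each character onto ((((Gamma,Alpha),Eta),Epsilon),Delta) (rooted by Outgroup) and count the minimum state changes it requires (Fitch parsimony):
C1: 2; C2: 1; C3: 2; C4: 2; C5: 1; C6: 2.
Total tree length = 10.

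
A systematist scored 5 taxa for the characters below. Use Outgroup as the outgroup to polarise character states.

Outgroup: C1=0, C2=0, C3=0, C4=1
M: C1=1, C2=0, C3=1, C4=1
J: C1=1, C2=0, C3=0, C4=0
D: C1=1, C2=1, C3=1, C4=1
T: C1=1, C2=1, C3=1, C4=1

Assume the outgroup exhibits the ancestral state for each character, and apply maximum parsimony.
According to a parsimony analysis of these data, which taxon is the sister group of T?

Character polarity is set by the outgroup: the derived state is whichever differs from the outgroup's state, so for C4 the derived state is '0', and for the remaining characters it is '1'.
C1 (derived state '1') is shared by all ingroup taxa — unites the whole ingroup.
C2 (derived state '1') is shared by D and T — a synapomorphy uniting that clade.
Only D, M, and T show the derived state '1' for C3, supporting them as a clade.
C4: derived state '0' in J only — an autapomorphy, so it tells us nothing about relationships among taxa.
Most parsimonious ingroup topology: ((M,(D,T)),J).
T and D form a cherry on this tree, so they are sister taxa.

D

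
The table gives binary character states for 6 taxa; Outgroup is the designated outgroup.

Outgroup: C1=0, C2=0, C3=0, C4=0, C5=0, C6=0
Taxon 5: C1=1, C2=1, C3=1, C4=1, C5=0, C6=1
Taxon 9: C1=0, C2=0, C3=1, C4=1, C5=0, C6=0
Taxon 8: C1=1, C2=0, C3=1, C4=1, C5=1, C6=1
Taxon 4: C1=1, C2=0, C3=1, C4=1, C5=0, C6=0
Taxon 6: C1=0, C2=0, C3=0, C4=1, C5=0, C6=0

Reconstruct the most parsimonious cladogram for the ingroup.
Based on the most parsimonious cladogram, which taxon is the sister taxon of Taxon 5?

Taxon 8

The outgroup has state '0' for every character, so '1' is the derived state throughout.
C1 (derived state '1') is shared by Taxon 4, Taxon 5, and Taxon 8 — a synapomorphy uniting that clade.
C2 (derived state '1') is unique to Taxon 5 (autapomorphy; uninformative for grouping).
C3: derived state '1' in Taxon 4, Taxon 5, Taxon 8, and Taxon 9 only — synapomorphy for {Taxon 4, Taxon 5, Taxon 8, Taxon 9}.
All ingroup taxa share the derived state '1' for C4; it defines the ingroup but does not resolve relationships within it.
C5: derived state '1' in Taxon 8 only — an autapomorphy, so it tells us nothing about relationships among taxa.
Only Taxon 5 and Taxon 8 show the derived state '1' for C6, supporting them as a clade.
Most parsimonious ingroup topology: ((((Taxon 5,Taxon 8),Taxon 4),Taxon 9),Taxon 6).
Taxon 5 and Taxon 8 form a cherry on this tree, so they are sister taxa.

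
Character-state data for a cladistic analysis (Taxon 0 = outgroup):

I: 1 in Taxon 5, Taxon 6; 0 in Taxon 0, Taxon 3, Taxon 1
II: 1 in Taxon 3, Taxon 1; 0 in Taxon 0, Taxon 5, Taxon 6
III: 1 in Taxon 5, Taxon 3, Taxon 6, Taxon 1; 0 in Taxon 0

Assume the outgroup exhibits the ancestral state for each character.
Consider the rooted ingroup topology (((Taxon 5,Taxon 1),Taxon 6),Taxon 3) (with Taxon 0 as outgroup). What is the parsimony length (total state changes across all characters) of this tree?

5

Map each character onto (((Taxon 5,Taxon 1),Taxon 6),Taxon 3) (rooted by Taxon 0) and count the minimum state changes it requires (Fitch parsimony):
I: 2; II: 2; III: 1.
Total tree length = 5.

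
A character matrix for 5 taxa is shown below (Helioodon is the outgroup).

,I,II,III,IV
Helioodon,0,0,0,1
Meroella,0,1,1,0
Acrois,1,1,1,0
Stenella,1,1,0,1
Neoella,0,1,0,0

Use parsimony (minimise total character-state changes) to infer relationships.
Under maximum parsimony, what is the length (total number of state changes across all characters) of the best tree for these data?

Character polarity is set by the outgroup: the derived state is whichever differs from the outgroup's state, so for IV the derived state is '0', and for the remaining characters it is '1'.
I (state '1') occurs in Acrois and Stenella but conflicts with the nesting implied by the other characters — most parsimoniously interpreted as homoplasy.
All ingroup taxa share the derived state '1' for II; it defines the ingroup but does not resolve relationships within it.
Only Acrois and Meroella show the derived state '1' for III, supporting them as a clade.
IV: derived state '0' in Acrois, Meroella, and Neoella only — synapomorphy for {Acrois, Meroella, Neoella}.
Most parsimonious ingroup topology: (((Meroella,Acrois),Neoella),Stenella).
Changes per character on this tree: I: 2; II: 1; III: 1; IV: 1.
Total = 5.

5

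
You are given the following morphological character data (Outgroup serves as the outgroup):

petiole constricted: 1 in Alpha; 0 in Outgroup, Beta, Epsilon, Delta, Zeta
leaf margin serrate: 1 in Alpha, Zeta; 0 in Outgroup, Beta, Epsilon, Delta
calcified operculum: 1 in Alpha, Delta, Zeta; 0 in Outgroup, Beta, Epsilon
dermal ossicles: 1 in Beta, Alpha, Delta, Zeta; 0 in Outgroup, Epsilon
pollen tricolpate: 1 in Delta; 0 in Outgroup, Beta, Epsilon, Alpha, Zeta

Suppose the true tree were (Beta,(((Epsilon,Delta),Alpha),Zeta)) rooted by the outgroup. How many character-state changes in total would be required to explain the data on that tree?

8

Map each character onto (Beta,(((Epsilon,Delta),Alpha),Zeta)) (rooted by Outgroup) and count the minimum state changes it requires (Fitch parsimony):
petiole constricted: 1; leaf margin serrate: 2; calcified operculum: 2; dermal ossicles: 2; pollen tricolpate: 1.
Total tree length = 8.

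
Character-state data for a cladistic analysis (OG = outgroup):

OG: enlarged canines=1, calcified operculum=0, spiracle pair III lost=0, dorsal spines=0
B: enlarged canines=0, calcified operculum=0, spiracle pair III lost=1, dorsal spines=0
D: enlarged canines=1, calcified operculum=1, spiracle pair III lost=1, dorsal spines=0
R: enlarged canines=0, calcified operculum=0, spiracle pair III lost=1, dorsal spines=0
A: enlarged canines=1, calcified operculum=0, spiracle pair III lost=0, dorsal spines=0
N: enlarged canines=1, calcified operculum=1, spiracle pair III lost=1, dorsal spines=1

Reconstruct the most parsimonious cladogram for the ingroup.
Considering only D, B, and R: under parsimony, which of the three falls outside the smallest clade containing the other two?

D

Character polarity is set by the outgroup: the derived state is whichever differs from the outgroup's state, so for enlarged canines the derived state is '0', and for the remaining characters it is '1'.
enlarged canines: derived state '0' in B and R only — synapomorphy for {B, R}.
calcified operculum: derived state '1' in D and N only — synapomorphy for {D, N}.
spiracle pair III lost: derived state '1' in B, D, N, and R only — synapomorphy for {B, D, N, R}.
dorsal spines (derived state '1') is unique to N (autapomorphy; uninformative for grouping).
Most parsimonious ingroup topology: (((B,R),(D,N)),A).
R and B share a more recent common ancestor with each other than either does with D, so D is the least closely related of the three.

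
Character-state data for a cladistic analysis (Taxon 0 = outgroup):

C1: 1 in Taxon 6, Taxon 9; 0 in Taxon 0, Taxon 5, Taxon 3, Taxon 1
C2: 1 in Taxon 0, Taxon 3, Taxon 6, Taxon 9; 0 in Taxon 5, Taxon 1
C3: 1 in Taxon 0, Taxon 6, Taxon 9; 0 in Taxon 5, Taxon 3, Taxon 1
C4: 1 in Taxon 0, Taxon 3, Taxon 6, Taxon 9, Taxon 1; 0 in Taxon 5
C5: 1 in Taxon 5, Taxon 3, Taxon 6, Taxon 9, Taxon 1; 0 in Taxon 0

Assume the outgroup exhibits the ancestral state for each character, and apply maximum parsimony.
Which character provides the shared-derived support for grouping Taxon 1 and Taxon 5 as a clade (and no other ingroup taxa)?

C2

Character polarity is set by the outgroup: the derived state is whichever differs from the outgroup's state, so for C2, C3, C4 the derived state is '0', and for the remaining characters it is '1'.
C1 (derived state '1') is shared by Taxon 6 and Taxon 9 — a synapomorphy uniting that clade.
Only Taxon 1 and Taxon 5 show the derived state '0' for C2, supporting them as a clade.
C3 (derived state '0') is shared by Taxon 1, Taxon 3, and Taxon 5 — a synapomorphy uniting that clade.
C4 (derived state '0') is unique to Taxon 5 (autapomorphy; uninformative for grouping).
C5 (derived state '1') is shared by all ingroup taxa — unites the whole ingroup.
Most parsimonious ingroup topology: (((Taxon 5,Taxon 1),Taxon 3),(Taxon 6,Taxon 9)).
The clade {Taxon 1, Taxon 5} is supported by C2: its derived state '0' occurs in exactly those taxa and in no other taxon (including the outgroup).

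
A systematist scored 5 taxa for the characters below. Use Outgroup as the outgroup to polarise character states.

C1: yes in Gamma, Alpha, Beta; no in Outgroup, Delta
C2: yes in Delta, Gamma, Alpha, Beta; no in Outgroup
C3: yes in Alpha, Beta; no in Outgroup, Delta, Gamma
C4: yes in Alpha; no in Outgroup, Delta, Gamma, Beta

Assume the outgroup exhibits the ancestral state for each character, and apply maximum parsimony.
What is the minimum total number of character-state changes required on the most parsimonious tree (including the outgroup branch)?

4

The outgroup has state 'no' for every character, so 'yes' is the derived state throughout.
C1: derived state 'yes' in Alpha, Beta, and Gamma only — synapomorphy for {Alpha, Beta, Gamma}.
All ingroup taxa share the derived state 'yes' for C2; it defines the ingroup but does not resolve relationships within it.
Only Alpha and Beta show the derived state 'yes' for C3, supporting them as a clade.
C4 (derived state 'yes') is unique to Alpha (autapomorphy; uninformative for grouping).
Most parsimonious ingroup topology: (Delta,(Gamma,(Alpha,Beta))).
Changes per character on this tree: C1: 1; C2: 1; C3: 1; C4: 1.
Total = 4.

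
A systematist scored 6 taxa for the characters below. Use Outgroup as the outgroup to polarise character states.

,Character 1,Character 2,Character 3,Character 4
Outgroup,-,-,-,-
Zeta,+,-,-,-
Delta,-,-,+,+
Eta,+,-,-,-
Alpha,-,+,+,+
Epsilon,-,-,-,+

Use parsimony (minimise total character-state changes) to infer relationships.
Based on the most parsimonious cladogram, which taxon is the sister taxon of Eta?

Zeta

The outgroup has state '-' for every character, so '+' is the derived state throughout.
Character 1: derived state '+' in Eta and Zeta only — synapomorphy for {Eta, Zeta}.
Character 2: derived state '+' in Alpha only — an autapomorphy, so it tells us nothing about relationships among taxa.
Character 3: derived state '+' in Alpha and Delta only — synapomorphy for {Alpha, Delta}.
Only Alpha, Delta, and Epsilon show the derived state '+' for Character 4, supporting them as a clade.
Most parsimonious ingroup topology: ((Zeta,Eta),((Delta,Alpha),Epsilon)).
Eta and Zeta form a cherry on this tree, so they are sister taxa.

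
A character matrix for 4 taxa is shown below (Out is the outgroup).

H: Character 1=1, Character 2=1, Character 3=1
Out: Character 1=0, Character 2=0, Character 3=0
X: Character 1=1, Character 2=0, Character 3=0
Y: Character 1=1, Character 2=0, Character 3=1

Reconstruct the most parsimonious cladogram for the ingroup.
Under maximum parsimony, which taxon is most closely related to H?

Y

The outgroup has state '0' for every character, so '1' is the derived state throughout.
All ingroup taxa share the derived state '1' for Character 1; it defines the ingroup but does not resolve relationships within it.
Character 2 (derived state '1') is unique to H (autapomorphy; uninformative for grouping).
Character 3 (derived state '1') is shared by H and Y — a synapomorphy uniting that clade.
Most parsimonious ingroup topology: (X,(Y,H)).
H and Y form a cherry on this tree, so they are sister taxa.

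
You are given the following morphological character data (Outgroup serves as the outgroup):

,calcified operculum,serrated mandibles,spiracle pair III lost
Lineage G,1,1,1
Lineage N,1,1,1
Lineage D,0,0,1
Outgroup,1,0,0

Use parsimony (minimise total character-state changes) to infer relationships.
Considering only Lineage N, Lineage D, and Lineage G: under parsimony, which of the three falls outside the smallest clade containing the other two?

Lineage D

Character polarity is set by the outgroup: the derived state is whichever differs from the outgroup's state, so for calcified operculum the derived state is '0', and for the remaining characters it is '1'.
calcified operculum: derived state '0' in Lineage D only — an autapomorphy, so it tells us nothing about relationships among taxa.
Only Lineage G and Lineage N show the derived state '1' for serrated mandibles, supporting them as a clade.
All ingroup taxa share the derived state '1' for spiracle pair III lost; it defines the ingroup but does not resolve relationships within it.
Most parsimonious ingroup topology: ((Lineage G,Lineage N),Lineage D).
Lineage G and Lineage N share a more recent common ancestor with each other than either does with Lineage D, so Lineage D is the least closely related of the three.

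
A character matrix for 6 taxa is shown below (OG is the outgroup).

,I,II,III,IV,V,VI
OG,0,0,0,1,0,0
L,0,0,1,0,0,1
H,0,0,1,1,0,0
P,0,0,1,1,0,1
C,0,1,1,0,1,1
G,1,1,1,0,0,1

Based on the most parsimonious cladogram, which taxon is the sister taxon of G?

C

Character polarity is set by the outgroup: the derived state is whichever differs from the outgroup's state, so for IV the derived state is '0', and for the remaining characters it is '1'.
I: derived state '1' in G only — an autapomorphy, so it tells us nothing about relationships among taxa.
II: derived state '1' in C and G only — synapomorphy for {C, G}.
III (derived state '1') is shared by all ingroup taxa — unites the whole ingroup.
Only C, G, and L show the derived state '0' for IV, supporting them as a clade.
V (derived state '1') is unique to C (autapomorphy; uninformative for grouping).
VI (derived state '1') is shared by C, G, L, and P — a synapomorphy uniting that clade.
Most parsimonious ingroup topology: (((L,(C,G)),P),H).
G and C form a cherry on this tree, so they are sister taxa.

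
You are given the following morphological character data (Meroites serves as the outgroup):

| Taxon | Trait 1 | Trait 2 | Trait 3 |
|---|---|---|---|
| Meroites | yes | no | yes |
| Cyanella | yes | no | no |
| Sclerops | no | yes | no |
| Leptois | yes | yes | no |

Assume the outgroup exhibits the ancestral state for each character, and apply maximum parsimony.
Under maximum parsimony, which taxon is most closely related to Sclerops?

Leptois

Character polarity is set by the outgroup: the derived state is whichever differs from the outgroup's state, so for Trait 1, Trait 3 the derived state is 'no', and for the remaining characters it is 'yes'.
Trait 1 (derived state 'no') is unique to Sclerops (autapomorphy; uninformative for grouping).
Trait 2: derived state 'yes' in Leptois and Sclerops only — synapomorphy for {Leptois, Sclerops}.
Trait 3 (derived state 'no') is shared by all ingroup taxa — unites the whole ingroup.
Most parsimonious ingroup topology: (Cyanella,(Sclerops,Leptois)).
Sclerops and Leptois form a cherry on this tree, so they are sister taxa.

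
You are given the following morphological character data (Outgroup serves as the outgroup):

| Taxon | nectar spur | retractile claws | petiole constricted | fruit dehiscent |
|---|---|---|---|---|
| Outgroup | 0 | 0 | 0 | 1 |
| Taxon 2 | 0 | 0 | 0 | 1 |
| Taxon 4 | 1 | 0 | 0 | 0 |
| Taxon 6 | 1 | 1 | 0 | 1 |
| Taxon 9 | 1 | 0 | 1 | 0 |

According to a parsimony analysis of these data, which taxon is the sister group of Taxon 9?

Taxon 4

Character polarity is set by the outgroup: the derived state is whichever differs from the outgroup's state, so for fruit dehiscent the derived state is '0', and for the remaining characters it is '1'.
Only Taxon 4, Taxon 6, and Taxon 9 show the derived state '1' for nectar spur, supporting them as a clade.
retractile claws: derived state '1' in Taxon 6 only — an autapomorphy, so it tells us nothing about relationships among taxa.
petiole constricted: derived state '1' in Taxon 9 only — an autapomorphy, so it tells us nothing about relationships among taxa.
fruit dehiscent: derived state '0' in Taxon 4 and Taxon 9 only — synapomorphy for {Taxon 4, Taxon 9}.
Most parsimonious ingroup topology: (Taxon 2,((Taxon 4,Taxon 9),Taxon 6)).
Taxon 9 and Taxon 4 form a cherry on this tree, so they are sister taxa.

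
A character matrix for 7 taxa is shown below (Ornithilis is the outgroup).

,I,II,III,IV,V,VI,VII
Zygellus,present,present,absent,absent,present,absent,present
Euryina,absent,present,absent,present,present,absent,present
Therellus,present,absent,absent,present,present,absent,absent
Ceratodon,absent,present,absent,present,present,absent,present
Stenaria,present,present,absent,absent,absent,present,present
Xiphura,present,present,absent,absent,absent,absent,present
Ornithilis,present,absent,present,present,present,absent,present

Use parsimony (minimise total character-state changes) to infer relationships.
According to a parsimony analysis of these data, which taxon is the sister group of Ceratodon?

Character polarity is set by the outgroup: the derived state is whichever differs from the outgroup's state, so for I, III, IV, V, VII the derived state is 'absent', and for the remaining characters it is 'present'.
Only Ceratodon and Euryina show the derived state 'absent' for I, supporting them as a clade.
II (derived state 'present') is shared by Ceratodon, Euryina, Stenaria, Xiphura, and Zygellus — a synapomorphy uniting that clade.
All ingroup taxa share the derived state 'absent' for III; it defines the ingroup but does not resolve relationships within it.
Only Stenaria, Xiphura, and Zygellus show the derived state 'absent' for IV, supporting them as a clade.
V (derived state 'absent') is shared by Stenaria and Xiphura — a synapomorphy uniting that clade.
VI (derived state 'present') is unique to Stenaria (autapomorphy; uninformative for grouping).
VII (derived state 'absent') is unique to Therellus (autapomorphy; uninformative for grouping).
Most parsimonious ingroup topology: (((Euryina,Ceratodon),(Zygellus,(Xiphura,Stenaria))),Therellus).
Ceratodon and Euryina form a cherry on this tree, so they are sister taxa.

Euryina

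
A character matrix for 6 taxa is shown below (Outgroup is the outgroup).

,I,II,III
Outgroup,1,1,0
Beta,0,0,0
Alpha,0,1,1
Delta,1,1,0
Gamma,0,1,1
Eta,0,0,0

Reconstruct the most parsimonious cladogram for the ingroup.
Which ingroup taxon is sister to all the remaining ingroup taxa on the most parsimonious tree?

Delta

Character polarity is set by the outgroup: the derived state is whichever differs from the outgroup's state, so for I, II the derived state is '0', and for the remaining characters it is '1'.
Only Alpha, Beta, Eta, and Gamma show the derived state '0' for I, supporting them as a clade.
II: derived state '0' in Beta and Eta only — synapomorphy for {Beta, Eta}.
III (derived state '1') is shared by Alpha and Gamma — a synapomorphy uniting that clade.
Most parsimonious ingroup topology: (((Beta,Eta),(Alpha,Gamma)),Delta).
Delta is sister to the clade containing all other ingroup taxa, so it is the earliest-diverging (most basal) ingroup lineage.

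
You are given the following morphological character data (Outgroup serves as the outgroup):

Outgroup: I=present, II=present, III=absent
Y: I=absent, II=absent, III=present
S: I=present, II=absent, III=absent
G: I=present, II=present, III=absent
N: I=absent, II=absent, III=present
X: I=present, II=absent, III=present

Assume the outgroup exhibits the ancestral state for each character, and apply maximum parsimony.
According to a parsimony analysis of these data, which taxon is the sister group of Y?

Character polarity is set by the outgroup: the derived state is whichever differs from the outgroup's state, so for I, II the derived state is 'absent', and for the remaining characters it is 'present'.
I: derived state 'absent' in N and Y only — synapomorphy for {N, Y}.
II: derived state 'absent' in N, S, X, and Y only — synapomorphy for {N, S, X, Y}.
III (derived state 'present') is shared by N, X, and Y — a synapomorphy uniting that clade.
Most parsimonious ingroup topology: ((((Y,N),X),S),G).
Y and N form a cherry on this tree, so they are sister taxa.

N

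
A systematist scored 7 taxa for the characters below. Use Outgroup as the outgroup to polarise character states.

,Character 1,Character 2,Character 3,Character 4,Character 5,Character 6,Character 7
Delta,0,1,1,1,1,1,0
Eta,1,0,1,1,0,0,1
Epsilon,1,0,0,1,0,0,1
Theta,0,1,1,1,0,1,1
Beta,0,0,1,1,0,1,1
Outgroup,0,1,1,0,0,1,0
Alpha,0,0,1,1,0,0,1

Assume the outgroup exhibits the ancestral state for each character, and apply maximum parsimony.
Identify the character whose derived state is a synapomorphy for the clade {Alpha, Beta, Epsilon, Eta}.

Character polarity is set by the outgroup: the derived state is whichever differs from the outgroup's state, so for Character 2, Character 3, Character 6 the derived state is '0', and for the remaining characters it is '1'.
Character 1 (derived state '1') is shared by Epsilon and Eta — a synapomorphy uniting that clade.
Character 2 (derived state '0') is shared by Alpha, Beta, Epsilon, and Eta — a synapomorphy uniting that clade.
Character 3 (derived state '0') is unique to Epsilon (autapomorphy; uninformative for grouping).
Character 4 (derived state '1') is shared by all ingroup taxa — unites the whole ingroup.
Character 5: derived state '1' in Delta only — an autapomorphy, so it tells us nothing about relationships among taxa.
Only Alpha, Epsilon, and Eta show the derived state '0' for Character 6, supporting them as a clade.
Only Alpha, Beta, Epsilon, Eta, and Theta show the derived state '1' for Character 7, supporting them as a clade.
Most parsimonious ingroup topology: ((Theta,(Beta,((Eta,Epsilon),Alpha))),Delta).
The clade {Alpha, Beta, Epsilon, Eta} is supported by Character 2: its derived state '0' occurs in exactly those taxa and in no other taxon (including the outgroup).

Character 2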